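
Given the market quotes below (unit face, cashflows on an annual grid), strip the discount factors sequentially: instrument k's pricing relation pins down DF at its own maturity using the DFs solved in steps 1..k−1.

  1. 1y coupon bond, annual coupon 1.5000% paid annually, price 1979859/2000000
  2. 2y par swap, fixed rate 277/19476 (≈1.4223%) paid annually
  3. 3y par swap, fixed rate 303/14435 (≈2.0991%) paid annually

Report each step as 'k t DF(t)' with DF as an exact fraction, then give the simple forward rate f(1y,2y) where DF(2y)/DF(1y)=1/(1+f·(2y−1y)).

step 1 [1y] bond c/1=3/200: DF=(1979859/2000000 − 3/200·(0))/(1+3/200) = 9753/10000 ≈ 0.975300
step 2 [2y] swap r/1=277/19476: DF=(1 − 277/19476·(0.975300))/(1+277/19476) = 9723/10000 ≈ 0.972300
step 3 [3y] swap r/1=303/14435: DF=(1 − 303/14435·(0.975300+0.972300))/(1+303/14435) = 4697/5000 ≈ 0.939400

1 1 9753/10000
2 2 9723/10000
3 3 4697/5000
f(1y,2y) = ((9753/10000)/(9723/10000) − 1)/(1) = 10/3241 ≈ 0.3085%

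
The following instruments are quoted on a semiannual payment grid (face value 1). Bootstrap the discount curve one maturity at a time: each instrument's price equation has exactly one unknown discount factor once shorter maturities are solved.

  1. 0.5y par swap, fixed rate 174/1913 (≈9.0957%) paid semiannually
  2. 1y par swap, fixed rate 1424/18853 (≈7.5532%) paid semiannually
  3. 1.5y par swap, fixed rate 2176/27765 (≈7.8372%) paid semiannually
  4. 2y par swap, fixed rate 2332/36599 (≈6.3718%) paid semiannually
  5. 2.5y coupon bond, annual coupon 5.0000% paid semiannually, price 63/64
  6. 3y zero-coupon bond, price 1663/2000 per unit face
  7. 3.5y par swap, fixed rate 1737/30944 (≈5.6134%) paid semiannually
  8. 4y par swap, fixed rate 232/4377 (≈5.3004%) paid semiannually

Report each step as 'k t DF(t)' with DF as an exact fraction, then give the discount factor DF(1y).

step 1 [0.5y] swap r/2=87/1913: DF=(1 − 87/1913·(0))/(1+87/1913) = 1913/2000 ≈ 0.956500
step 2 [1y] swap r/2=712/18853: DF=(1 − 712/18853·(0.956500))/(1+712/18853) = 1161/1250 ≈ 0.928800
step 3 [1.5y] swap r/2=1088/27765: DF=(1 − 1088/27765·(0.956500+0.928800))/(1+1088/27765) = 557/625 ≈ 0.891200
step 4 [2y] swap r/2=1166/36599: DF=(1 − 1166/36599·(0.956500+0.928800+0.891200))/(1+1166/36599) = 4417/5000 ≈ 0.883400
step 5 [2.5y] bond c/2=1/40: DF=(63/64 − 1/40·(0.956500+0.928800+0.891200+0.883400))/(1+1/40) = 8711/10000 ≈ 0.871100
step 6 [3y] zero: DF = P = 1663/2000 ≈ 0.831500
step 7 [3.5y] swap r/2=1737/61888: DF=(1 − 1737/61888·(0.956500+0.928800+0.891200+0.883400+0.871100+0.831500))/(1+1737/61888) = 8263/10000 ≈ 0.826300
step 8 [4y] swap r/2=116/4377: DF=(1 − 116/4377·(0.956500+0.928800+0.891200+0.883400+0.871100+0.831500+0.826300))/(1+116/4377) = 509/625 ≈ 0.814400

1 1/2 1913/2000
2 1 1161/1250
3 3/2 557/625
4 2 4417/5000
5 5/2 8711/10000
6 3 1663/2000
7 7/2 8263/10000
8 4 509/625
DF(1y) = 1161/1250 ≈ 0.928800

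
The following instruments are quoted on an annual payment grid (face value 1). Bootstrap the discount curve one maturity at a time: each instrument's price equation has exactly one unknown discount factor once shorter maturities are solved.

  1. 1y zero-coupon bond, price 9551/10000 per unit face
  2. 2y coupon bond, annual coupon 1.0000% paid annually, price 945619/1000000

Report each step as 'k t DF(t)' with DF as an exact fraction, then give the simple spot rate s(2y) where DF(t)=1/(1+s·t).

1 1 9551/10000
2 2 2317/2500
s(2y) = (1/(2317/2500) − 1)/(2) = 183/4634 ≈ 3.9491%

step 1 [1y] zero: DF = P = 9551/10000 ≈ 0.955100
step 2 [2y] bond c/1=1/100: DF=(945619/1000000 − 1/100·(0.955100))/(1+1/100) = 2317/2500 ≈ 0.926800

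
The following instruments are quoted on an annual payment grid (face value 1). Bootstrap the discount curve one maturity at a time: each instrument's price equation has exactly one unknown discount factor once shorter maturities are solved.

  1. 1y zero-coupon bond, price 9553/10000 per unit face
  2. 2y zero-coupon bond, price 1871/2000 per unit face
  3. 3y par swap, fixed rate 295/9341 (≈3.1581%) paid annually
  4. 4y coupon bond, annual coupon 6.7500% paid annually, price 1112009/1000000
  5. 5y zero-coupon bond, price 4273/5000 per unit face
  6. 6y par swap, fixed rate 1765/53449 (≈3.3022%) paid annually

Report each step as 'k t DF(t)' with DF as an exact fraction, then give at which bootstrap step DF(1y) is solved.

step 1 [1y] zero: DF = P = 9553/10000 ≈ 0.955300
step 2 [2y] zero: DF = P = 1871/2000 ≈ 0.935500
step 3 [3y] swap r/1=295/9341: DF=(1 − 295/9341·(0.955300+0.935500))/(1+295/9341) = 1823/2000 ≈ 0.911500
step 4 [4y] bond c/1=27/400: DF=(1112009/1000000 − 27/400·(0.955300+0.935500+0.911500))/(1+27/400) = 1729/2000 ≈ 0.864500
step 5 [5y] zero: DF = P = 4273/5000 ≈ 0.854600
step 6 [6y] swap r/1=1765/53449: DF=(1 − 1765/53449·(0.955300+0.935500+0.911500+0.864500+0.854600))/(1+1765/53449) = 1647/2000 ≈ 0.823500

1 1 9553/10000
2 2 1871/2000
3 3 1823/2000
4 4 1729/2000
5 5 4273/5000
6 6 1647/2000
DF(1y) is solved at step 1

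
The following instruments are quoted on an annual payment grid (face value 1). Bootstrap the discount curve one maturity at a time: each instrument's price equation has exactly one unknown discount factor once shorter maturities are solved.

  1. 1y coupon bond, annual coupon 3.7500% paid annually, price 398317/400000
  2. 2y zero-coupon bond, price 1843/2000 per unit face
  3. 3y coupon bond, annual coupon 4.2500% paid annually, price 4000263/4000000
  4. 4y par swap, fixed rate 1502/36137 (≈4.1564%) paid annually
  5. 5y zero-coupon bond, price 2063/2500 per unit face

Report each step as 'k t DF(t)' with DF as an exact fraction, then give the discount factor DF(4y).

1 1 4799/5000
2 2 1843/2000
3 3 4413/5000
4 4 4249/5000
5 5 2063/2500
DF(4y) = 4249/5000 ≈ 0.849800

step 1 [1y] bond c/1=3/80: DF=(398317/400000 − 3/80·(0))/(1+3/80) = 4799/5000 ≈ 0.959800
step 2 [2y] zero: DF = P = 1843/2000 ≈ 0.921500
step 3 [3y] bond c/1=17/400: DF=(4000263/4000000 − 17/400·(0.959800+0.921500))/(1+17/400) = 4413/5000 ≈ 0.882600
step 4 [4y] swap r/1=1502/36137: DF=(1 − 1502/36137·(0.959800+0.921500+0.882600))/(1+1502/36137) = 4249/5000 ≈ 0.849800
step 5 [5y] zero: DF = P = 2063/2500 ≈ 0.825200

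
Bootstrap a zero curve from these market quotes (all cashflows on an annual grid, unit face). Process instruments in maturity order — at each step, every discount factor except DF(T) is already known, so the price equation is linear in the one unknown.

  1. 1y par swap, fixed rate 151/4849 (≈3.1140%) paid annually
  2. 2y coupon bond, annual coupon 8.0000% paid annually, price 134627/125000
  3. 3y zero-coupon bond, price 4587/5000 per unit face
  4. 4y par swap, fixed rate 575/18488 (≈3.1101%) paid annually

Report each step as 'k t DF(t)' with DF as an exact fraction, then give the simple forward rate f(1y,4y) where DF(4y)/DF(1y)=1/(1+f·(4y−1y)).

step 1 [1y] swap r/1=151/4849: DF=(1 − 151/4849·(0))/(1+151/4849) = 4849/5000 ≈ 0.969800
step 2 [2y] bond c/1=2/25: DF=(134627/125000 − 2/25·(0.969800))/(1+2/25) = 4627/5000 ≈ 0.925400
step 3 [3y] zero: DF = P = 4587/5000 ≈ 0.917400
step 4 [4y] swap r/1=575/18488: DF=(1 − 575/18488·(0.969800+0.925400+0.917400))/(1+575/18488) = 177/200 ≈ 0.885000

1 1 4849/5000
2 2 4627/5000
3 3 4587/5000
4 4 177/200
f(1y,4y) = ((4849/5000)/(177/200) − 1)/(3) = 424/13275 ≈ 3.1940%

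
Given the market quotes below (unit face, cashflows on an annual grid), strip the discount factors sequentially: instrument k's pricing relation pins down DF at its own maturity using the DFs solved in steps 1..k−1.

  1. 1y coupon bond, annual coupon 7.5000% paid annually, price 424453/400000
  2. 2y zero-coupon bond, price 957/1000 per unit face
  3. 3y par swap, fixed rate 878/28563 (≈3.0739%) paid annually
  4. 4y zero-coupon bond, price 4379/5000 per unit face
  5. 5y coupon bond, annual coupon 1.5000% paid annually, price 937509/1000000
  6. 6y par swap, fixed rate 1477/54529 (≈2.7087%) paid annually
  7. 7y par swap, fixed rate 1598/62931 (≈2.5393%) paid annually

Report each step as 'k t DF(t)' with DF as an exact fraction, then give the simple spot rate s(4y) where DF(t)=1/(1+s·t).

1 1 9871/10000
2 2 957/1000
3 3 4561/5000
4 4 4379/5000
5 5 1737/2000
6 6 8523/10000
7 7 4201/5000
s(4y) = (1/(4379/5000) − 1)/(4) = 621/17516 ≈ 3.5453%

step 1 [1y] bond c/1=3/40: DF=(424453/400000 − 3/40·(0))/(1+3/40) = 9871/10000 ≈ 0.987100
step 2 [2y] zero: DF = P = 957/1000 ≈ 0.957000
step 3 [3y] swap r/1=878/28563: DF=(1 − 878/28563·(0.987100+0.957000))/(1+878/28563) = 4561/5000 ≈ 0.912200
step 4 [4y] zero: DF = P = 4379/5000 ≈ 0.875800
step 5 [5y] bond c/1=3/200: DF=(937509/1000000 − 3/200·(0.987100+0.957000+0.912200+0.875800))/(1+3/200) = 1737/2000 ≈ 0.868500
step 6 [6y] swap r/1=1477/54529: DF=(1 − 1477/54529·(0.987100+0.957000+0.912200+0.875800+0.868500))/(1+1477/54529) = 8523/10000 ≈ 0.852300
step 7 [7y] swap r/1=1598/62931: DF=(1 − 1598/62931·(0.987100+0.957000+0.912200+0.875800+0.868500+0.852300))/(1+1598/62931) = 4201/5000 ≈ 0.840200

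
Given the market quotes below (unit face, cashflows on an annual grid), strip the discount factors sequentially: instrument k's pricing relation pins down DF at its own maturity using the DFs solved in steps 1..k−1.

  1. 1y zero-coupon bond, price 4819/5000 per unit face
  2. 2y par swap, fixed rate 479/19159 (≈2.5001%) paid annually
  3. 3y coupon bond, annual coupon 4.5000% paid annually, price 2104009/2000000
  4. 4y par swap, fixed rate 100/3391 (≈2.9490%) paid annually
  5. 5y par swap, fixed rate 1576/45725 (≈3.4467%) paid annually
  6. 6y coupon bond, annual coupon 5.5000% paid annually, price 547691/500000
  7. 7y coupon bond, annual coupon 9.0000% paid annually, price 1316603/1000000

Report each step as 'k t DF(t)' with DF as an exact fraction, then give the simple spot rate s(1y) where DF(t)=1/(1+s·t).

step 1 [1y] zero: DF = P = 4819/5000 ≈ 0.963800
step 2 [2y] swap r/1=479/19159: DF=(1 − 479/19159·(0.963800))/(1+479/19159) = 9521/10000 ≈ 0.952100
step 3 [3y] bond c/1=9/200: DF=(2104009/2000000 − 9/200·(0.963800+0.952100))/(1+9/200) = 4621/5000 ≈ 0.924200
step 4 [4y] swap r/1=100/3391: DF=(1 − 100/3391·(0.963800+0.952100+0.924200))/(1+100/3391) = 89/100 ≈ 0.890000
step 5 [5y] swap r/1=1576/45725: DF=(1 − 1576/45725·(0.963800+0.952100+0.924200+0.890000))/(1+1576/45725) = 1053/1250 ≈ 0.842400
step 6 [6y] bond c/1=11/200: DF=(547691/500000 − 11/200·(0.963800+0.952100+0.924200+0.890000+0.842400))/(1+11/200) = 7999/10000 ≈ 0.799900
step 7 [7y] bond c/1=9/100: DF=(1316603/1000000 − 9/100·(0.963800+0.952100+0.924200+0.890000+0.842400+0.799900))/(1+9/100) = 7643/10000 ≈ 0.764300

1 1 4819/5000
2 2 9521/10000
3 3 4621/5000
4 4 89/100
5 5 1053/1250
6 6 7999/10000
7 7 7643/10000
s(1y) = (1/(4819/5000) − 1)/(1) = 181/4819 ≈ 3.7560%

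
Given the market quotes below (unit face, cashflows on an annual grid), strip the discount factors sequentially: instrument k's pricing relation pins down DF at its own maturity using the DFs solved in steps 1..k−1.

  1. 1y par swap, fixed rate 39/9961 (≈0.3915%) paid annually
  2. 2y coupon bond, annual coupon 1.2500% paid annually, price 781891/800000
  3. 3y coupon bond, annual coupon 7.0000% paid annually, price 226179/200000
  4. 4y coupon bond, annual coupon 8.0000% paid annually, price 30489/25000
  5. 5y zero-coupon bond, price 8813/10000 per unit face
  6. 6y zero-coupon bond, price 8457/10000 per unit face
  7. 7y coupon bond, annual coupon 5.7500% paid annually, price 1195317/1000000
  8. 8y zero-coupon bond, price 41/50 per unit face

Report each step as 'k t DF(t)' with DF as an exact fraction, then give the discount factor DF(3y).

1 1 9961/10000
2 2 953/1000
3 3 4647/5000
4 4 229/250
5 5 8813/10000
6 6 8457/10000
7 7 8301/10000
8 8 41/50
DF(3y) = 4647/5000 ≈ 0.929400

step 1 [1y] swap r/1=39/9961: DF=(1 − 39/9961·(0))/(1+39/9961) = 9961/10000 ≈ 0.996100
step 2 [2y] bond c/1=1/80: DF=(781891/800000 − 1/80·(0.996100))/(1+1/80) = 953/1000 ≈ 0.953000
step 3 [3y] bond c/1=7/100: DF=(226179/200000 − 7/100·(0.996100+0.953000))/(1+7/100) = 4647/5000 ≈ 0.929400
step 4 [4y] bond c/1=2/25: DF=(30489/25000 − 2/25·(0.996100+0.953000+0.929400))/(1+2/25) = 229/250 ≈ 0.916000
step 5 [5y] zero: DF = P = 8813/10000 ≈ 0.881300
step 6 [6y] zero: DF = P = 8457/10000 ≈ 0.845700
step 7 [7y] bond c/1=23/400: DF=(1195317/1000000 − 23/400·(0.996100+0.953000+0.929400+0.916000+0.881300+0.845700))/(1+23/400) = 8301/10000 ≈ 0.830100
step 8 [8y] zero: DF = P = 41/50 ≈ 0.820000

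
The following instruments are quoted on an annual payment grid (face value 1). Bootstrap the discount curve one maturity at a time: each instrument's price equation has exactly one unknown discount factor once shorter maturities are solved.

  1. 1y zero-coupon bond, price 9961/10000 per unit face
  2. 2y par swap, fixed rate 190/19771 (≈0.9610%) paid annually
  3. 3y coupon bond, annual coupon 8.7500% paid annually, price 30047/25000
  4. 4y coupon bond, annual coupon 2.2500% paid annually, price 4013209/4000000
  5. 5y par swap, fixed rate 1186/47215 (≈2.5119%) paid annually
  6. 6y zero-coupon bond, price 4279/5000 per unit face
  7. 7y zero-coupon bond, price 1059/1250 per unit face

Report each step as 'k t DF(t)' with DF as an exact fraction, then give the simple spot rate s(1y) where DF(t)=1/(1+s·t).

step 1 [1y] zero: DF = P = 9961/10000 ≈ 0.996100
step 2 [2y] swap r/1=190/19771: DF=(1 − 190/19771·(0.996100))/(1+190/19771) = 981/1000 ≈ 0.981000
step 3 [3y] bond c/1=7/80: DF=(30047/25000 − 7/80·(0.996100+0.981000))/(1+7/80) = 9461/10000 ≈ 0.946100
step 4 [4y] bond c/1=9/400: DF=(4013209/4000000 − 9/400·(0.996100+0.981000+0.946100))/(1+9/400) = 9169/10000 ≈ 0.916900
step 5 [5y] swap r/1=1186/47215: DF=(1 − 1186/47215·(0.996100+0.981000+0.946100+0.916900))/(1+1186/47215) = 4407/5000 ≈ 0.881400
step 6 [6y] zero: DF = P = 4279/5000 ≈ 0.855800
step 7 [7y] zero: DF = P = 1059/1250 ≈ 0.847200

1 1 9961/10000
2 2 981/1000
3 3 9461/10000
4 4 9169/10000
5 5 4407/5000
6 6 4279/5000
7 7 1059/1250
s(1y) = (1/(9961/10000) − 1)/(1) = 39/9961 ≈ 0.3915%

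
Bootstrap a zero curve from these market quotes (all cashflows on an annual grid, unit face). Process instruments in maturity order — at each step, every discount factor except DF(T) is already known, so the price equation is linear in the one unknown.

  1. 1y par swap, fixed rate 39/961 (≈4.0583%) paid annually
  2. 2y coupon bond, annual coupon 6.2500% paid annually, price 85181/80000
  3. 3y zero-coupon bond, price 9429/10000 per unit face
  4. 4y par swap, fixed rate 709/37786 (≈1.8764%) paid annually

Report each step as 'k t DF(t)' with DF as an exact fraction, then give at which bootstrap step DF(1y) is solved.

1 1 961/1000
2 2 591/625
3 3 9429/10000
4 4 9291/10000
DF(1y) is solved at step 1

step 1 [1y] swap r/1=39/961: DF=(1 − 39/961·(0))/(1+39/961) = 961/1000 ≈ 0.961000
step 2 [2y] bond c/1=1/16: DF=(85181/80000 − 1/16·(0.961000))/(1+1/16) = 591/625 ≈ 0.945600
step 3 [3y] zero: DF = P = 9429/10000 ≈ 0.942900
step 4 [4y] swap r/1=709/37786: DF=(1 − 709/37786·(0.961000+0.945600+0.942900))/(1+709/37786) = 9291/10000 ≈ 0.929100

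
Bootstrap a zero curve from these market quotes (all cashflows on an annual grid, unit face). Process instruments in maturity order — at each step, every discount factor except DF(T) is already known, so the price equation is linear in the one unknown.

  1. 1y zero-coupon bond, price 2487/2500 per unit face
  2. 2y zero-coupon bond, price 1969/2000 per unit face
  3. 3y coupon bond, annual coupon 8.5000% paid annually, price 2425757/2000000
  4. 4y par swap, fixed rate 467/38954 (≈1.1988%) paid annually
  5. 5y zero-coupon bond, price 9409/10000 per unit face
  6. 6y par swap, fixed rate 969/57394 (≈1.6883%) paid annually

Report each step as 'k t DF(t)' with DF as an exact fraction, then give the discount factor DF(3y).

step 1 [1y] zero: DF = P = 2487/2500 ≈ 0.994800
step 2 [2y] zero: DF = P = 1969/2000 ≈ 0.984500
step 3 [3y] bond c/1=17/200: DF=(2425757/2000000 − 17/200·(0.994800+0.984500))/(1+17/200) = 2407/2500 ≈ 0.962800
step 4 [4y] swap r/1=467/38954: DF=(1 − 467/38954·(0.994800+0.984500+0.962800))/(1+467/38954) = 9533/10000 ≈ 0.953300
step 5 [5y] zero: DF = P = 9409/10000 ≈ 0.940900
step 6 [6y] swap r/1=969/57394: DF=(1 − 969/57394·(0.994800+0.984500+0.962800+0.953300+0.940900))/(1+969/57394) = 9031/10000 ≈ 0.903100

1 1 2487/2500
2 2 1969/2000
3 3 2407/2500
4 4 9533/10000
5 5 9409/10000
6 6 9031/10000
DF(3y) = 2407/2500 ≈ 0.962800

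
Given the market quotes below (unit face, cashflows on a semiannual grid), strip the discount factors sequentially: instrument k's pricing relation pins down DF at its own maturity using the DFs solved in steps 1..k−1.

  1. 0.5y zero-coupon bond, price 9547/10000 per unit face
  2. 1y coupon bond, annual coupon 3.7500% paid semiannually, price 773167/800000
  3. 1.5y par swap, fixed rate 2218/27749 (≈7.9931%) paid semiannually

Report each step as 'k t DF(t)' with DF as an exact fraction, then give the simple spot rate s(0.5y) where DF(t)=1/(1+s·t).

step 1 [0.5y] zero: DF = P = 9547/10000 ≈ 0.954700
step 2 [1y] bond c/2=3/160: DF=(773167/800000 − 3/160·(0.954700))/(1+3/160) = 9311/10000 ≈ 0.931100
step 3 [1.5y] swap r/2=1109/27749: DF=(1 − 1109/27749·(0.954700+0.931100))/(1+1109/27749) = 8891/10000 ≈ 0.889100

1 1/2 9547/10000
2 1 9311/10000
3 3/2 8891/10000
s(0.5y) = (1/(9547/10000) − 1)/(1/2) = 906/9547 ≈ 9.4899%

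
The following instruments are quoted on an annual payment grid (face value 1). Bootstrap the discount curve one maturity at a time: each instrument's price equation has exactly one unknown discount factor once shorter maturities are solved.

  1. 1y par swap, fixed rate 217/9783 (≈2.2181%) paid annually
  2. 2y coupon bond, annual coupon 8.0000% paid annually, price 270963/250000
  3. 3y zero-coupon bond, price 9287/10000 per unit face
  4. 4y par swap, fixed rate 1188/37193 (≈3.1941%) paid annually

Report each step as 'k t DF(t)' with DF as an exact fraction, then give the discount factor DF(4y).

step 1 [1y] swap r/1=217/9783: DF=(1 − 217/9783·(0))/(1+217/9783) = 9783/10000 ≈ 0.978300
step 2 [2y] bond c/1=2/25: DF=(270963/250000 − 2/25·(0.978300))/(1+2/25) = 9311/10000 ≈ 0.931100
step 3 [3y] zero: DF = P = 9287/10000 ≈ 0.928700
step 4 [4y] swap r/1=1188/37193: DF=(1 − 1188/37193·(0.978300+0.931100+0.928700))/(1+1188/37193) = 2203/2500 ≈ 0.881200

1 1 9783/10000
2 2 9311/10000
3 3 9287/10000
4 4 2203/2500
DF(4y) = 2203/2500 ≈ 0.881200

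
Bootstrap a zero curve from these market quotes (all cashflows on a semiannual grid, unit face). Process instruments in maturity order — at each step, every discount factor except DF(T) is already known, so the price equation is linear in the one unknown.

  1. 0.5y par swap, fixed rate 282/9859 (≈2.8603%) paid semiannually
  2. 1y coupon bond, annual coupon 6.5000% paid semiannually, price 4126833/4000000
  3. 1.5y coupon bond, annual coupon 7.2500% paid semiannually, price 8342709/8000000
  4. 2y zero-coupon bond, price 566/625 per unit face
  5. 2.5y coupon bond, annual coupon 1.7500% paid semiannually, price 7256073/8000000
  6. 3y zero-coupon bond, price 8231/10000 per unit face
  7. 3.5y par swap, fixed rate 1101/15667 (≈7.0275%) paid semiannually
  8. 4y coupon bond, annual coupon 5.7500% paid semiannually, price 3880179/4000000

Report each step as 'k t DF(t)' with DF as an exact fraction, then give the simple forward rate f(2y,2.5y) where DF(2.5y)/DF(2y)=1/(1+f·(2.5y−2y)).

1 1/2 9859/10000
2 1 4841/5000
3 3/2 469/500
4 2 566/625
5 5/2 4331/5000
6 3 8231/10000
7 7/2 3899/5000
8 4 3839/5000
f(2y,2.5y) = ((566/625)/(4331/5000) − 1)/(1/2) = 394/4331 ≈ 9.0972%

step 1 [0.5y] swap r/2=141/9859: DF=(1 − 141/9859·(0))/(1+141/9859) = 9859/10000 ≈ 0.985900
step 2 [1y] bond c/2=13/400: DF=(4126833/4000000 − 13/400·(0.985900))/(1+13/400) = 4841/5000 ≈ 0.968200
step 3 [1.5y] bond c/2=29/800: DF=(8342709/8000000 − 29/800·(0.985900+0.968200))/(1+29/800) = 469/500 ≈ 0.938000
step 4 [2y] zero: DF = P = 566/625 ≈ 0.905600
step 5 [2.5y] bond c/2=7/800: DF=(7256073/8000000 − 7/800·(0.985900+0.968200+0.938000+0.905600))/(1+7/800) = 4331/5000 ≈ 0.866200
step 6 [3y] zero: DF = P = 8231/10000 ≈ 0.823100
step 7 [3.5y] swap r/2=1101/31334: DF=(1 − 1101/31334·(0.985900+0.968200+0.938000+0.905600+0.866200+0.823100))/(1+1101/31334) = 3899/5000 ≈ 0.779800
step 8 [4y] bond c/2=23/800: DF=(3880179/4000000 − 23/800·(0.985900+0.968200+0.938000+0.905600+0.866200+0.823100+0.779800))/(1+23/800) = 3839/5000 ≈ 0.767800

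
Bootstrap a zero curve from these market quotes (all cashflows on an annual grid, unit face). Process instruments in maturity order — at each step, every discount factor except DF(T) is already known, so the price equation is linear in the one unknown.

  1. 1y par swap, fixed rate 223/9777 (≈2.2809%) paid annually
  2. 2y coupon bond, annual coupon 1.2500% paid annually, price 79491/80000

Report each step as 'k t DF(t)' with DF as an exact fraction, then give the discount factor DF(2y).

step 1 [1y] swap r/1=223/9777: DF=(1 − 223/9777·(0))/(1+223/9777) = 9777/10000 ≈ 0.977700
step 2 [2y] bond c/1=1/80: DF=(79491/80000 − 1/80·(0.977700))/(1+1/80) = 9693/10000 ≈ 0.969300

1 1 9777/10000
2 2 9693/10000
DF(2y) = 9693/10000 ≈ 0.969300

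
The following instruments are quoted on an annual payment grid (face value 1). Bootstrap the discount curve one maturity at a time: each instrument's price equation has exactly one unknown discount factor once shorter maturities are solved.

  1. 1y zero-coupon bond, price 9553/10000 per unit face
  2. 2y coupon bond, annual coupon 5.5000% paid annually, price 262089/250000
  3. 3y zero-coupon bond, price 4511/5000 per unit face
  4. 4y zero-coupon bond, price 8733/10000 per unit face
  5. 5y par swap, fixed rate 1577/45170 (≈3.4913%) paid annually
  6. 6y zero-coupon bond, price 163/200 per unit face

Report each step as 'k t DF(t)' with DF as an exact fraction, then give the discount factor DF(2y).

step 1 [1y] zero: DF = P = 9553/10000 ≈ 0.955300
step 2 [2y] bond c/1=11/200: DF=(262089/250000 − 11/200·(0.955300))/(1+11/200) = 9439/10000 ≈ 0.943900
step 3 [3y] zero: DF = P = 4511/5000 ≈ 0.902200
step 4 [4y] zero: DF = P = 8733/10000 ≈ 0.873300
step 5 [5y] swap r/1=1577/45170: DF=(1 − 1577/45170·(0.955300+0.943900+0.902200+0.873300))/(1+1577/45170) = 8423/10000 ≈ 0.842300
step 6 [6y] zero: DF = P = 163/200 ≈ 0.815000

1 1 9553/10000
2 2 9439/10000
3 3 4511/5000
4 4 8733/10000
5 5 8423/10000
6 6 163/200
DF(2y) = 9439/10000 ≈ 0.943900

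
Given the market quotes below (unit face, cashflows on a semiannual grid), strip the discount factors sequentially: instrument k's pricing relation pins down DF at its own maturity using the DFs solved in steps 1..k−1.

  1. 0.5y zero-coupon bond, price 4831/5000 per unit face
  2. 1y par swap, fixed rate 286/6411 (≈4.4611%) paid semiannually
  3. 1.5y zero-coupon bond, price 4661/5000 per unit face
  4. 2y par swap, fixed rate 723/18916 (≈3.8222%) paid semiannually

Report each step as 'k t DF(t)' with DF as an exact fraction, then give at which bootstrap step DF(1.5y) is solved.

step 1 [0.5y] zero: DF = P = 4831/5000 ≈ 0.966200
step 2 [1y] swap r/2=143/6411: DF=(1 − 143/6411·(0.966200))/(1+143/6411) = 9571/10000 ≈ 0.957100
step 3 [1.5y] zero: DF = P = 4661/5000 ≈ 0.932200
step 4 [2y] swap r/2=723/37832: DF=(1 − 723/37832·(0.966200+0.957100+0.932200))/(1+723/37832) = 9277/10000 ≈ 0.927700

1 1/2 4831/5000
2 1 9571/10000
3 3/2 4661/5000
4 2 9277/10000
DF(1.5y) is solved at step 3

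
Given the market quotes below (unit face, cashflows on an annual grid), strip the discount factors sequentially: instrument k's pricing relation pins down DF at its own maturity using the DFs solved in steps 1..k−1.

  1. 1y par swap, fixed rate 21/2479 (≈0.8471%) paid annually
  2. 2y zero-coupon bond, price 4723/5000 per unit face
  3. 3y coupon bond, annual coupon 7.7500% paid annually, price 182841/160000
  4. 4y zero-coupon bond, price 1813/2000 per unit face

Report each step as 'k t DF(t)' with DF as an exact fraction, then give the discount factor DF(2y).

step 1 [1y] swap r/1=21/2479: DF=(1 − 21/2479·(0))/(1+21/2479) = 2479/2500 ≈ 0.991600
step 2 [2y] zero: DF = P = 4723/5000 ≈ 0.944600
step 3 [3y] bond c/1=31/400: DF=(182841/160000 − 31/400·(0.991600+0.944600))/(1+31/400) = 9213/10000 ≈ 0.921300
step 4 [4y] zero: DF = P = 1813/2000 ≈ 0.906500

1 1 2479/2500
2 2 4723/5000
3 3 9213/10000
4 4 1813/2000
DF(2y) = 4723/5000 ≈ 0.944600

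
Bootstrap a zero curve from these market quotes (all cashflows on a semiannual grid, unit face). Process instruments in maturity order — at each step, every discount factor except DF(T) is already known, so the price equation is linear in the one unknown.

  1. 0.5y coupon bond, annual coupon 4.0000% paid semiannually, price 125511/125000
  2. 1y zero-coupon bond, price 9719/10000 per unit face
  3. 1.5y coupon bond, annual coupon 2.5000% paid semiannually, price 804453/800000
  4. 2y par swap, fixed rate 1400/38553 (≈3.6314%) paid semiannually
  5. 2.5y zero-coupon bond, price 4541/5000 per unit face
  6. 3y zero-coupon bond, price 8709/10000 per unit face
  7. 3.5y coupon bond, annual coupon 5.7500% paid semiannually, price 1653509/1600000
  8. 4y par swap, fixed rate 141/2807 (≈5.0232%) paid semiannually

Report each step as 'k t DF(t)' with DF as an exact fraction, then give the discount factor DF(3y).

1 1/2 2461/2500
2 1 9719/10000
3 3/2 969/1000
4 2 93/100
5 5/2 4541/5000
6 3 8709/10000
7 7/2 8471/10000
8 4 8167/10000
DF(3y) = 8709/10000 ≈ 0.870900

step 1 [0.5y] bond c/2=1/50: DF=(125511/125000 − 1/50·(0))/(1+1/50) = 2461/2500 ≈ 0.984400
step 2 [1y] zero: DF = P = 9719/10000 ≈ 0.971900
step 3 [1.5y] bond c/2=1/80: DF=(804453/800000 − 1/80·(0.984400+0.971900))/(1+1/80) = 969/1000 ≈ 0.969000
step 4 [2y] swap r/2=700/38553: DF=(1 − 700/38553·(0.984400+0.971900+0.969000))/(1+700/38553) = 93/100 ≈ 0.930000
step 5 [2.5y] zero: DF = P = 4541/5000 ≈ 0.908200
step 6 [3y] zero: DF = P = 8709/10000 ≈ 0.870900
step 7 [3.5y] bond c/2=23/800: DF=(1653509/1600000 − 23/800·(0.984400+0.971900+0.969000+0.930000+0.908200+0.870900))/(1+23/800) = 8471/10000 ≈ 0.847100
step 8 [4y] swap r/2=141/5614: DF=(1 − 141/5614·(0.984400+0.971900+0.969000+0.930000+0.908200+0.870900+0.847100))/(1+141/5614) = 8167/10000 ≈ 0.816700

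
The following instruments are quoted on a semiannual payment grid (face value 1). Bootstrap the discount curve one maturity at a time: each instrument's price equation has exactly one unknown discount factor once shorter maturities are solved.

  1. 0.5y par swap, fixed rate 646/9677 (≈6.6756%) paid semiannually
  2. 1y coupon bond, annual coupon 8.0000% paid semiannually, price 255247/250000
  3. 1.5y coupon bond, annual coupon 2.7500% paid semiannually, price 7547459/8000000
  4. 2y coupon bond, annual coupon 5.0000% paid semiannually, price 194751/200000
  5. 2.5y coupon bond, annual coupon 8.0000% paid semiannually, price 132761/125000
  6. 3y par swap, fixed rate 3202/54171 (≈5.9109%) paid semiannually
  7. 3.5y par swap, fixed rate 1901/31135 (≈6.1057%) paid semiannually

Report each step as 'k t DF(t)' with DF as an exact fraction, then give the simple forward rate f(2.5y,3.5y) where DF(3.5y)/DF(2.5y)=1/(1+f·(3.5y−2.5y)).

1 1/2 9677/10000
2 1 1889/2000
3 3/2 9047/10000
4 2 8813/10000
5 5/2 879/1000
6 3 8399/10000
7 7/2 8099/10000
f(2.5y,3.5y) = ((879/1000)/(8099/10000) − 1)/(1) = 691/8099 ≈ 8.5319%

step 1 [0.5y] swap r/2=323/9677: DF=(1 − 323/9677·(0))/(1+323/9677) = 9677/10000 ≈ 0.967700
step 2 [1y] bond c/2=1/25: DF=(255247/250000 − 1/25·(0.967700))/(1+1/25) = 1889/2000 ≈ 0.944500
step 3 [1.5y] bond c/2=11/800: DF=(7547459/8000000 − 11/800·(0.967700+0.944500))/(1+11/800) = 9047/10000 ≈ 0.904700
step 4 [2y] bond c/2=1/40: DF=(194751/200000 − 1/40·(0.967700+0.944500+0.904700))/(1+1/40) = 8813/10000 ≈ 0.881300
step 5 [2.5y] bond c/2=1/25: DF=(132761/125000 − 1/25·(0.967700+0.944500+0.904700+0.881300))/(1+1/25) = 879/1000 ≈ 0.879000
step 6 [3y] swap r/2=1601/54171: DF=(1 − 1601/54171·(0.967700+0.944500+0.904700+0.881300+0.879000))/(1+1601/54171) = 8399/10000 ≈ 0.839900
step 7 [3.5y] swap r/2=1901/62270: DF=(1 − 1901/62270·(0.967700+0.944500+0.904700+0.881300+0.879000+0.839900))/(1+1901/62270) = 8099/10000 ≈ 0.809900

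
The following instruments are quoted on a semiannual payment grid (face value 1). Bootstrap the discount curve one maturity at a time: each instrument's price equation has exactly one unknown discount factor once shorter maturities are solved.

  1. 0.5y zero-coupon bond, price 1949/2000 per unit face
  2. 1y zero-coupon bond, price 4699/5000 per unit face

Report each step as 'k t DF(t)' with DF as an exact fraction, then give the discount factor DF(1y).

step 1 [0.5y] zero: DF = P = 1949/2000 ≈ 0.974500
step 2 [1y] zero: DF = P = 4699/5000 ≈ 0.939800

1 1/2 1949/2000
2 1 4699/5000
DF(1y) = 4699/5000 ≈ 0.939800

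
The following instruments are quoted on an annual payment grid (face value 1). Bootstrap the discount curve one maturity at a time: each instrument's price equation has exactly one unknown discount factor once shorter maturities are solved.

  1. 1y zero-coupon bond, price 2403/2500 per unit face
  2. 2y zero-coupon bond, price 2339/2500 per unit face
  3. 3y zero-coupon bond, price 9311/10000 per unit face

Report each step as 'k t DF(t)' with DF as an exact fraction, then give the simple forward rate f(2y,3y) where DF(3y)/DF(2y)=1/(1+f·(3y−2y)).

1 1 2403/2500
2 2 2339/2500
3 3 9311/10000
f(2y,3y) = ((2339/2500)/(9311/10000) − 1)/(1) = 45/9311 ≈ 0.4833%

step 1 [1y] zero: DF = P = 2403/2500 ≈ 0.961200
step 2 [2y] zero: DF = P = 2339/2500 ≈ 0.935600
step 3 [3y] zero: DF = P = 9311/10000 ≈ 0.931100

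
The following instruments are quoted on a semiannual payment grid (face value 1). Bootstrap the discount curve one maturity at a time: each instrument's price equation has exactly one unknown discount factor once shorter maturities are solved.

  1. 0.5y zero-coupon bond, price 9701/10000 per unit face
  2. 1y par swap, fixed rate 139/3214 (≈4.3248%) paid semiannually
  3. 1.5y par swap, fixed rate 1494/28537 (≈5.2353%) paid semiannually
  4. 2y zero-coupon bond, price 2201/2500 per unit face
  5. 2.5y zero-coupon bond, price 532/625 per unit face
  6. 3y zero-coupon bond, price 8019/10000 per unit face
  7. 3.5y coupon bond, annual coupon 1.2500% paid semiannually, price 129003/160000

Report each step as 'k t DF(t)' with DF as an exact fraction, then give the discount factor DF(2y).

1 1/2 9701/10000
2 1 9583/10000
3 3/2 9253/10000
4 2 2201/2500
5 5/2 532/625
6 3 8019/10000
7 7/2 3839/5000
DF(2y) = 2201/2500 ≈ 0.880400

step 1 [0.5y] zero: DF = P = 9701/10000 ≈ 0.970100
step 2 [1y] swap r/2=139/6428: DF=(1 − 139/6428·(0.970100))/(1+139/6428) = 9583/10000 ≈ 0.958300
step 3 [1.5y] swap r/2=747/28537: DF=(1 − 747/28537·(0.970100+0.958300))/(1+747/28537) = 9253/10000 ≈ 0.925300
step 4 [2y] zero: DF = P = 2201/2500 ≈ 0.880400
step 5 [2.5y] zero: DF = P = 532/625 ≈ 0.851200
step 6 [3y] zero: DF = P = 8019/10000 ≈ 0.801900
step 7 [3.5y] bond c/2=1/160: DF=(129003/160000 − 1/160·(0.970100+0.958300+0.925300+0.880400+0.851200+0.801900))/(1+1/160) = 3839/5000 ≈ 0.767800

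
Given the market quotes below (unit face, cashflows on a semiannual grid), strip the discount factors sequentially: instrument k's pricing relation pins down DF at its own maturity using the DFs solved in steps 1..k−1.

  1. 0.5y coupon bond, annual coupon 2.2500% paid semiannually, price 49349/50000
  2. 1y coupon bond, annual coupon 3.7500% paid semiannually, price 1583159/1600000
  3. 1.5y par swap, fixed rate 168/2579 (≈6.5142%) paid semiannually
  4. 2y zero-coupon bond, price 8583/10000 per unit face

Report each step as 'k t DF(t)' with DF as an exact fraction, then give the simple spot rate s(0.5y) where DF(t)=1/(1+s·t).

1 1/2 122/125
2 1 9533/10000
3 3/2 2269/2500
4 2 8583/10000
s(0.5y) = (1/(122/125) − 1)/(1/2) = 3/61 ≈ 4.9180%

step 1 [0.5y] bond c/2=9/800: DF=(49349/50000 − 9/800·(0))/(1+9/800) = 122/125 ≈ 0.976000
step 2 [1y] bond c/2=3/160: DF=(1583159/1600000 − 3/160·(0.976000))/(1+3/160) = 9533/10000 ≈ 0.953300
step 3 [1.5y] swap r/2=84/2579: DF=(1 − 84/2579·(0.976000+0.953300))/(1+84/2579) = 2269/2500 ≈ 0.907600
step 4 [2y] zero: DF = P = 8583/10000 ≈ 0.858300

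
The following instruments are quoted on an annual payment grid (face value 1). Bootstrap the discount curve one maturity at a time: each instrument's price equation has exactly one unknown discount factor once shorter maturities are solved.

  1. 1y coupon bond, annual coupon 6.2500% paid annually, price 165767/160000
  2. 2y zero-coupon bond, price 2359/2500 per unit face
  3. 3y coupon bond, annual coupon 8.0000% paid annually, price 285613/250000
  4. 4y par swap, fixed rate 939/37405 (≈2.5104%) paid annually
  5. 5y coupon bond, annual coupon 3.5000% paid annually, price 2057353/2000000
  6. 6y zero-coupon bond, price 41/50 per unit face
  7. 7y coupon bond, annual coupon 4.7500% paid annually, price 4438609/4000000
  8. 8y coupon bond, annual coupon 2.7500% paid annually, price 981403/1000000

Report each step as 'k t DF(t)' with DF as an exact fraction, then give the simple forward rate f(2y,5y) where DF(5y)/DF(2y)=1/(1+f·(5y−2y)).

step 1 [1y] bond c/1=1/16: DF=(165767/160000 − 1/16·(0))/(1+1/16) = 9751/10000 ≈ 0.975100
step 2 [2y] zero: DF = P = 2359/2500 ≈ 0.943600
step 3 [3y] bond c/1=2/25: DF=(285613/250000 − 2/25·(0.975100+0.943600))/(1+2/25) = 9157/10000 ≈ 0.915700
step 4 [4y] swap r/1=939/37405: DF=(1 − 939/37405·(0.975100+0.943600+0.915700))/(1+939/37405) = 9061/10000 ≈ 0.906100
step 5 [5y] bond c/1=7/200: DF=(2057353/2000000 − 7/200·(0.975100+0.943600+0.915700+0.906100))/(1+7/200) = 4337/5000 ≈ 0.867400
step 6 [6y] zero: DF = P = 41/50 ≈ 0.820000
step 7 [7y] bond c/1=19/400: DF=(4438609/4000000 − 19/400·(0.975100+0.943600+0.915700+0.906100+0.867400+0.820000))/(1+19/400) = 2033/2500 ≈ 0.813200
step 8 [8y] bond c/1=11/400: DF=(981403/1000000 − 11/400·(0.975100+0.943600+0.915700+0.906100+0.867400+0.820000+0.813200))/(1+11/400) = 7881/10000 ≈ 0.788100

1 1 9751/10000
2 2 2359/2500
3 3 9157/10000
4 4 9061/10000
5 5 4337/5000
6 6 41/50
7 7 2033/2500
8 8 7881/10000
f(2y,5y) = ((2359/2500)/(4337/5000) − 1)/(3) = 127/4337 ≈ 2.9283%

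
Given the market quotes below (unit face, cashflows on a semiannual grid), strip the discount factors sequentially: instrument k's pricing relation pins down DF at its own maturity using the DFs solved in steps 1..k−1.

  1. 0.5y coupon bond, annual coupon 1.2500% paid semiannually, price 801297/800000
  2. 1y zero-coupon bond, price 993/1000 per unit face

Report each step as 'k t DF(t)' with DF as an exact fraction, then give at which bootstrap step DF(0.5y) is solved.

1 1/2 4977/5000
2 1 993/1000
DF(0.5y) is solved at step 1

step 1 [0.5y] bond c/2=1/160: DF=(801297/800000 − 1/160·(0))/(1+1/160) = 4977/5000 ≈ 0.995400
step 2 [1y] zero: DF = P = 993/1000 ≈ 0.993000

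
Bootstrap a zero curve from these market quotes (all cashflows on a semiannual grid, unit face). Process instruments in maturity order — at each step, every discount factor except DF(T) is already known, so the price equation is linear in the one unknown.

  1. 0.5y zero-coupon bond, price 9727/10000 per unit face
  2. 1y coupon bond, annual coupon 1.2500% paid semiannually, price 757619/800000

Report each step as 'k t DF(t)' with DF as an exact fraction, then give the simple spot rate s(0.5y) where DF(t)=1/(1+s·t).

1 1/2 9727/10000
2 1 9351/10000
s(0.5y) = (1/(9727/10000) − 1)/(1/2) = 546/9727 ≈ 5.6132%

step 1 [0.5y] zero: DF = P = 9727/10000 ≈ 0.972700
step 2 [1y] bond c/2=1/160: DF=(757619/800000 − 1/160·(0.972700))/(1+1/160) = 9351/10000 ≈ 0.935100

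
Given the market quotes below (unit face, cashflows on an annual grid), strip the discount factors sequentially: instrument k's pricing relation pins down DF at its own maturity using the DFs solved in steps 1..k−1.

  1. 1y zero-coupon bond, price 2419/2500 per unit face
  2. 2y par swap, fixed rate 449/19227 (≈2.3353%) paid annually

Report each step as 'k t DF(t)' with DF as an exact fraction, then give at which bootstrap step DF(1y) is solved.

1 1 2419/2500
2 2 9551/10000
DF(1y) is solved at step 1

step 1 [1y] zero: DF = P = 2419/2500 ≈ 0.967600
step 2 [2y] swap r/1=449/19227: DF=(1 − 449/19227·(0.967600))/(1+449/19227) = 9551/10000 ≈ 0.955100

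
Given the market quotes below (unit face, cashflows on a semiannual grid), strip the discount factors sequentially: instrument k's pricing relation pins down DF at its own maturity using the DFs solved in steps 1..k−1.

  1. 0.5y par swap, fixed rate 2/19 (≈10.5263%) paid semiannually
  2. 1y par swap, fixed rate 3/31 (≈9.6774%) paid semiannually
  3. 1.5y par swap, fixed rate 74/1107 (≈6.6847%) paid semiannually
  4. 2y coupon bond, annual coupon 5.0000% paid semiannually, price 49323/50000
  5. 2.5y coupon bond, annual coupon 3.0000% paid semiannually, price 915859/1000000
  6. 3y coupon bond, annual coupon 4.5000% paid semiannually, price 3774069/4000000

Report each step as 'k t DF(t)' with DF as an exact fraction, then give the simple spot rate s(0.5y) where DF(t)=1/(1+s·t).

1 1/2 19/20
2 1 91/100
3 3/2 363/400
4 2 8949/10000
5 5/2 4241/5000
6 3 1647/2000
s(0.5y) = (1/(19/20) − 1)/(1/2) = 2/19 ≈ 10.5263%

step 1 [0.5y] swap r/2=1/19: DF=(1 − 1/19·(0))/(1+1/19) = 19/20 ≈ 0.950000
step 2 [1y] swap r/2=3/62: DF=(1 − 3/62·(0.950000))/(1+3/62) = 91/100 ≈ 0.910000
step 3 [1.5y] swap r/2=37/1107: DF=(1 − 37/1107·(0.950000+0.910000))/(1+37/1107) = 363/400 ≈ 0.907500
step 4 [2y] bond c/2=1/40: DF=(49323/50000 − 1/40·(0.950000+0.910000+0.907500))/(1+1/40) = 8949/10000 ≈ 0.894900
step 5 [2.5y] bond c/2=3/200: DF=(915859/1000000 − 3/200·(0.950000+0.910000+0.907500+0.894900))/(1+3/200) = 4241/5000 ≈ 0.848200
step 6 [3y] bond c/2=9/400: DF=(3774069/4000000 − 9/400·(0.950000+0.910000+0.907500+0.894900+0.848200))/(1+9/400) = 1647/2000 ≈ 0.823500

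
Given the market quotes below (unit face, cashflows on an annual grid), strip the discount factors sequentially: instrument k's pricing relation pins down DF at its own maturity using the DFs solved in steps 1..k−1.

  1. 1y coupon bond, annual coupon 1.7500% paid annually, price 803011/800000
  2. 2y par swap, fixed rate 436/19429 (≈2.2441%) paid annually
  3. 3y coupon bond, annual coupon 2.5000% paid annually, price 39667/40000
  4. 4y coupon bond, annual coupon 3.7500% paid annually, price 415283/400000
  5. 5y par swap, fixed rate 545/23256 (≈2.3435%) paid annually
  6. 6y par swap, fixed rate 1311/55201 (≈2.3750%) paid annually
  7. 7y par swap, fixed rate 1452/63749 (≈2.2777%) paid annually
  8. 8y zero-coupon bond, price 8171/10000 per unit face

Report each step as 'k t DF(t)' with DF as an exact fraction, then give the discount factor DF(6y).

1 1 1973/2000
2 2 2391/2500
3 3 9201/10000
4 4 2243/2500
5 5 891/1000
6 6 8689/10000
7 7 2137/2500
8 8 8171/10000
DF(6y) = 8689/10000 ≈ 0.868900

step 1 [1y] bond c/1=7/400: DF=(803011/800000 − 7/400·(0))/(1+7/400) = 1973/2000 ≈ 0.986500
step 2 [2y] swap r/1=436/19429: DF=(1 − 436/19429·(0.986500))/(1+436/19429) = 2391/2500 ≈ 0.956400
step 3 [3y] bond c/1=1/40: DF=(39667/40000 − 1/40·(0.986500+0.956400))/(1+1/40) = 9201/10000 ≈ 0.920100
step 4 [4y] bond c/1=3/80: DF=(415283/400000 − 3/80·(0.986500+0.956400+0.920100))/(1+3/80) = 2243/2500 ≈ 0.897200
step 5 [5y] swap r/1=545/23256: DF=(1 − 545/23256·(0.986500+0.956400+0.920100+0.897200))/(1+545/23256) = 891/1000 ≈ 0.891000
step 6 [6y] swap r/1=1311/55201: DF=(1 − 1311/55201·(0.986500+0.956400+0.920100+0.897200+0.891000))/(1+1311/55201) = 8689/10000 ≈ 0.868900
step 7 [7y] swap r/1=1452/63749: DF=(1 − 1452/63749·(0.986500+0.956400+0.920100+0.897200+0.891000+0.868900))/(1+1452/63749) = 2137/2500 ≈ 0.854800
step 8 [8y] zero: DF = P = 8171/10000 ≈ 0.817100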